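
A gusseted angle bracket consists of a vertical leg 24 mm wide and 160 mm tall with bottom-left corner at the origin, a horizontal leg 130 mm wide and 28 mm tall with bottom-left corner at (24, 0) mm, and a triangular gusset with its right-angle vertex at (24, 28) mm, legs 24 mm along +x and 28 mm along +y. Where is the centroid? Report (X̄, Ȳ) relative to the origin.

X̄ = 48.72 mm, Ȳ = 47.43 mm

Part | A | x̄ᵢ | ȳᵢ | A·x̄ᵢ | A·ȳᵢ
vertical leg | 3840.00 | 12.00 | 80.00 | 46080.00 | 307200.00
horizontal leg | 3640.00 | 89.00 | 14.00 | 323960.00 | 50960.00
gusset | 336.00 | 32.00 | 37.33 | 10752.00 | 12544.00
Σ | 7816.00 |  |  | 380792.00 | 370704.00
X̄ = 380792.00 / 7816.00 = 48.72 mm
Ȳ = 370704.00 / 7816.00 = 47.43 mm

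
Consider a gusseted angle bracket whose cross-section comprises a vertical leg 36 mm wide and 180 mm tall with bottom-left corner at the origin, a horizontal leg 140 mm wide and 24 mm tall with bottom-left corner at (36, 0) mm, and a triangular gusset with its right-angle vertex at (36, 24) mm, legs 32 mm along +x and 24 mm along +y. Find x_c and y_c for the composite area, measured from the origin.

x_c = 48.00 mm, y_c = 62.19 mm

vertical leg: A = 36 × 180 = 6480.00, centroid at (18.00, 90.00).
horizontal leg: A = 140 × 24 = 3360.00, centroid at (106.00, 12.00).
gusset: A = ½·32·24 = 384.00, centroid at (46.67, 32.00).
ΣA = 10224.00 mm², ΣAx_c = 490720.00 mm³, ΣAy_c = 635808.00 mm³.
x_c = 490720.00/10224.00 = 48.00 mm; y_c = 635808.00/10224.00 = 62.19 mm.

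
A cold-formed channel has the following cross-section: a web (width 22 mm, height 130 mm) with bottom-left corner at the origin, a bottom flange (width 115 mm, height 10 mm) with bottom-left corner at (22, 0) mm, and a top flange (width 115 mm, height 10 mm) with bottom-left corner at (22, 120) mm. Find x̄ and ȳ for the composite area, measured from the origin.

Part | A | x̄ᵢ | ȳᵢ | A·x̄ᵢ | A·ȳᵢ
web | 2860.00 | 11.00 | 65.00 | 31460.00 | 185900.00
bottom flange | 1150.00 | 79.50 | 5.00 | 91425.00 | 5750.00
top flange | 1150.00 | 79.50 | 125.00 | 91425.00 | 143750.00
Σ | 5160.00 |  |  | 214310.00 | 335400.00
x̄ = 214310.00 / 5160.00 = 41.53 mm
ȳ = 335400.00 / 5160.00 = 65.00 mm

x̄ = 41.53 mm, ȳ = 65.00 mm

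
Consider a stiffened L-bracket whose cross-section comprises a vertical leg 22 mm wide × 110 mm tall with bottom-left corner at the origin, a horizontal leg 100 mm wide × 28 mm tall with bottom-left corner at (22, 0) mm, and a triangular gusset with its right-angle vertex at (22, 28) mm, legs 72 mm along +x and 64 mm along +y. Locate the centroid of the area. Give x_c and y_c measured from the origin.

vertical leg: A = 22 × 110 = 2420.00, centroid at (11.00, 55.00).
horizontal leg: A = 100 × 28 = 2800.00, centroid at (72.00, 14.00).
gusset: A = ½·72·64 = 2304.00, centroid at (46.00, 49.33).
ΣA = 7524.00 mm²
ΣAx_c = (2420.00)(11.00) + (2800.00)(72.00) + (2304.00)(46.00) = 334204.00 mm³
ΣAy_c = (2420.00)(55.00) + (2800.00)(14.00) + (2304.00)(49.33) = 285964.00 mm³
x_c = 334204.00 / 7524.00 = 44.42 mm
y_c = 285964.00 / 7524.00 = 38.01 mm

x_c = 44.42 mm, y_c = 38.01 mm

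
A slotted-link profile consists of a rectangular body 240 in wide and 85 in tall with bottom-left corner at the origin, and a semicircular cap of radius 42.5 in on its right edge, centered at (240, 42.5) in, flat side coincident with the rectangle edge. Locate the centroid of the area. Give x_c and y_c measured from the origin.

x_c = 136.85 in, y_c = 42.50 in

rectangular body: A = 240 × 85 = 20400.00, centroid at (120.00, 42.50).
semicircular end: A = ½π·42.5² = 2837.25, centroid at (258.04, 42.50).
ΣA = 23237.25 in², ΣAx_c = 3180117.29 in³, ΣAy_c = 987583.16 in³.
x_c = 3180117.29/23237.25 = 136.85 in; y_c = 987583.16/23237.25 = 42.50 in.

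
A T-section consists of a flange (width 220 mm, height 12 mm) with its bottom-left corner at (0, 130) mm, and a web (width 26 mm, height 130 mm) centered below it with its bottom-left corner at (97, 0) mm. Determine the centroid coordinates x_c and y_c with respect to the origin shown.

x_c = 110.00 mm, y_c = 96.14 mm

web: A = 26 × 130 = 3380.00, centroid at (110.00, 65.00).
flange: A = 220 × 12 = 2640.00, centroid at (110.00, 136.00).
ΣA = 6020.00 mm², ΣAx_c = 662200.00 mm³, ΣAy_c = 578740.00 mm³.
x_c = 662200.00/6020.00 = 110.00 mm; y_c = 578740.00/6020.00 = 96.14 mm.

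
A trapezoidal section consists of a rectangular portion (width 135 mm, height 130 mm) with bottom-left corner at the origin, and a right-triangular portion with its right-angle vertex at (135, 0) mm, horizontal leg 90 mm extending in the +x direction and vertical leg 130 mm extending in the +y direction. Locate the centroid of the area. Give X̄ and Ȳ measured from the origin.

rectangular portion: A = 135 × 130 = 17550.00, centroid at (67.50, 65.00).
triangular portion: A = ½·90·130 = 5850.00, centroid at (165.00, 43.33).
ΣA = 23400.00 mm², ΣAX̄ = 2149875.00 mm³, ΣAȲ = 1394250.00 mm³.
X̄ = 2149875.00/23400.00 = 91.88 mm; Ȳ = 1394250.00/23400.00 = 59.58 mm.

X̄ = 91.88 mm, Ȳ = 59.58 mm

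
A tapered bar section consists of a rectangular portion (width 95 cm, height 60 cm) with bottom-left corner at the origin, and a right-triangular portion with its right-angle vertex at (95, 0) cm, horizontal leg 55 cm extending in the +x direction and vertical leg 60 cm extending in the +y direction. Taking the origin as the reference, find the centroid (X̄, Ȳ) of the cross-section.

X̄ = 62.28 cm, Ȳ = 27.76 cm

rectangular portion: A = 95 × 60 = 5700.00, centroid at (47.50, 30.00).
triangular portion: A = ½·55·60 = 1650.00, centroid at (113.33, 20.00).
ΣA = 7350.00 cm²
ΣAX̄ = (5700.00)(47.50) + (1650.00)(113.33) = 457750.00 cm³
ΣAȲ = (5700.00)(30.00) + (1650.00)(20.00) = 204000.00 cm³
X̄ = 457750.00 / 7350.00 = 62.28 cm
Ȳ = 204000.00 / 7350.00 = 27.76 cm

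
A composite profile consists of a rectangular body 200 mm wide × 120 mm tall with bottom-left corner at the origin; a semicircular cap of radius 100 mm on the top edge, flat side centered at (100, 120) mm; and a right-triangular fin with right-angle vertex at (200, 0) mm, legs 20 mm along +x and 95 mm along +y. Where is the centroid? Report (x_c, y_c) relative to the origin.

rectangular body: A = 200 × 120 = 24000.00, centroid at (100.00, 60.00).
semicircular top: A = ½π·100² = 15707.96, centroid at (100.00, 162.44).
triangular fin: A = ½·20·95 = 950.00, centroid at (206.67, 31.67).
ΣA = 40657.96 mm², ΣAx_c = 4167129.66 mm³, ΣAy_c = 4021705.59 mm³.
x_c = 4167129.66/40657.96 = 102.49 mm; y_c = 4021705.59/40657.96 = 98.92 mm.

x_c = 102.49 mm, y_c = 98.92 mm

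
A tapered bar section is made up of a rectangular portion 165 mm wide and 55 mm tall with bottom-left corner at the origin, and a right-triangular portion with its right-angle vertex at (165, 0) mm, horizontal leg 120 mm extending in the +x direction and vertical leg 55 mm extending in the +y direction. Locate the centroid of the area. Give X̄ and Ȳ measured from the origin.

rectangular portion: A = 165 × 55 = 9075.00, centroid at (82.50, 27.50).
triangular portion: A = ½·120·55 = 3300.00, centroid at (205.00, 18.33).
ΣA = 12375.00 mm²
ΣAX̄ = (9075.00)(82.50) + (3300.00)(205.00) = 1425187.50 mm³
ΣAȲ = (9075.00)(27.50) + (3300.00)(18.33) = 310062.50 mm³
X̄ = 1425187.50 / 12375.00 = 115.17 mm
Ȳ = 310062.50 / 12375.00 = 25.06 mm

X̄ = 115.17 mm, Ȳ = 25.06 mm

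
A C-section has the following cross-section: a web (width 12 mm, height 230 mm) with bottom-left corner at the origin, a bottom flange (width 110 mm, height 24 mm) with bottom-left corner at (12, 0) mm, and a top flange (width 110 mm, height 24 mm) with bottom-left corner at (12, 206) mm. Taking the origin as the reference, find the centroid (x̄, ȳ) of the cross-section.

web: A = 12 × 230 = 2760.00, centroid at (6.00, 115.00).
bottom flange: A = 110 × 24 = 2640.00, centroid at (67.00, 12.00).
top flange: A = 110 × 24 = 2640.00, centroid at (67.00, 218.00).
ΣA = 8040.00 mm²
ΣAx̄ = (2760.00)(6.00) + (2640.00)(67.00) + (2640.00)(67.00) = 370320.00 mm³
ΣAȳ = (2760.00)(115.00) + (2640.00)(12.00) + (2640.00)(218.00) = 924600.00 mm³
x̄ = 370320.00 / 8040.00 = 46.06 mm
ȳ = 924600.00 / 8040.00 = 115.00 mm

x̄ = 46.06 mm, ȳ = 115.00 mm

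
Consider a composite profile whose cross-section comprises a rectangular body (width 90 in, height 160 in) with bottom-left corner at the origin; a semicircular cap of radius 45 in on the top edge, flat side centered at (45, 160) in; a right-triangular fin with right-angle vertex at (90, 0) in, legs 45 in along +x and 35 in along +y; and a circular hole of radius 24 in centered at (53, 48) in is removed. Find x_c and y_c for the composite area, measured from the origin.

x_c = 46.98 in, y_c = 99.28 in

Part | A | x̄ᵢ | ȳᵢ | A·x̄ᵢ | A·ȳᵢ
rectangular body | 14400.00 | 45.00 | 80.00 | 648000.00 | 1152000.00
semicircular top | 3180.86 | 45.00 | 179.10 | 143138.82 | 569688.01
triangular fin | 787.50 | 105.00 | 11.67 | 82687.50 | 9187.50
hole | -1809.56 | 53.00 | 48.00 | -95906.54 | -86858.75
Σ | 16558.81 |  |  | 777919.77 | 1644016.76
x_c = 777919.77 / 16558.81 = 46.98 in
y_c = 1644016.76 / 16558.81 = 99.28 in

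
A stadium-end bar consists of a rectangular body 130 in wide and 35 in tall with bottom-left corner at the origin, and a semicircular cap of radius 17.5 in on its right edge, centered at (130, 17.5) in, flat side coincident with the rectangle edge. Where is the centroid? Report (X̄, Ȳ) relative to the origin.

X̄ = 71.93 in, Ȳ = 17.50 in

rectangular body: A = 130 × 35 = 4550.00, centroid at (65.00, 17.50).
semicircular end: A = ½π·17.5² = 481.06, centroid at (137.43, 17.50).
ΣA = 5031.06 in²
ΣAX̄ = (4550.00)(65.00) + (481.06)(137.43) = 361860.25 in³
ΣAȲ = (4550.00)(17.50) + (481.06)(17.50) = 88043.49 in³
X̄ = 361860.25 / 5031.06 = 71.93 in
Ȳ = 88043.49 / 5031.06 = 17.50 in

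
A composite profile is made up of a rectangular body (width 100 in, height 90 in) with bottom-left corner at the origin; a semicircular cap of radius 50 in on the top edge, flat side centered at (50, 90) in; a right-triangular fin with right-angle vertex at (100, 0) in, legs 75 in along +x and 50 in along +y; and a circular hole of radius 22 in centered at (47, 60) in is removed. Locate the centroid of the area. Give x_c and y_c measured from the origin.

rectangular body: A = 100 × 90 = 9000.00, centroid at (50.00, 45.00).
semicircular top: A = ½π·50² = 3926.99, centroid at (50.00, 111.22).
triangular fin: A = ½·75·50 = 1875.00, centroid at (125.00, 16.67).
hole: A = −π·22² = -1520.53, centroid at (47.00, 60.00).
ΣA = 13281.46 in², ΣAx_c = 809259.59 in³, ΣAy_c = 781780.66 in³.
x_c = 809259.59/13281.46 = 60.93 in; y_c = 781780.66/13281.46 = 58.86 in.

x_c = 60.93 in, y_c = 58.86 in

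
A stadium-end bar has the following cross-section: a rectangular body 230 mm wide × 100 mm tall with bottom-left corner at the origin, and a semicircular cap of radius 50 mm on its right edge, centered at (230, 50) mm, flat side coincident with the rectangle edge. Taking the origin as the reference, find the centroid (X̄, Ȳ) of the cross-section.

X̄ = 134.87 mm, Ȳ = 50.00 mm

rectangular body: A = 230 × 100 = 23000.00, centroid at (115.00, 50.00).
semicircular end: A = ½π·50² = 3926.99, centroid at (251.22, 50.00).
ΣA = 26926.99 mm², ΣAX̄ = 3631541.22 mm³, ΣAȲ = 1346349.54 mm³.
X̄ = 3631541.22/26926.99 = 134.87 mm; Ȳ = 1346349.54/26926.99 = 50.00 mm.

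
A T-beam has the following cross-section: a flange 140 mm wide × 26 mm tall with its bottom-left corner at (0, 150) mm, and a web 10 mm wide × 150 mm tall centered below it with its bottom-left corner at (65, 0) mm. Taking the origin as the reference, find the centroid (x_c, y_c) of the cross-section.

x_c = 70.00 mm, y_c = 137.32 mm

web: A = 10 × 150 = 1500.00, centroid at (70.00, 75.00).
flange: A = 140 × 26 = 3640.00, centroid at (70.00, 163.00).
ΣA = 5140.00 mm²
ΣAx_c = (1500.00)(70.00) + (3640.00)(70.00) = 359800.00 mm³
ΣAy_c = (1500.00)(75.00) + (3640.00)(163.00) = 705820.00 mm³
x_c = 359800.00 / 5140.00 = 70.00 mm
y_c = 705820.00 / 5140.00 = 137.32 mm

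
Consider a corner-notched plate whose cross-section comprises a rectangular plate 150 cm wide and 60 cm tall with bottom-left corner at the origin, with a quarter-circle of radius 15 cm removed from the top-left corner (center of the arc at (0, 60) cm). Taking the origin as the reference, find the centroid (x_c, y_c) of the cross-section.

x_c = 76.37 cm, y_c = 29.53 cm

plate: A = 150 × 60 = 9000.00, centroid at (75.00, 30.00).
removed quarter-circle: A = −¼π·15² = -176.71, centroid at (6.37, 53.63).
ΣA = 8823.29 cm², ΣAx_c = 673875.00 cm³, ΣAy_c = 260522.12 cm³.
x_c = 673875.00/8823.29 = 76.37 cm; y_c = 260522.12/8823.29 = 29.53 cm.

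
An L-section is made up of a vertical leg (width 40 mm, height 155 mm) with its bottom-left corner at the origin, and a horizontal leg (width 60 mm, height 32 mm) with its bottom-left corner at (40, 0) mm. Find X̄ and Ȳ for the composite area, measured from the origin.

X̄ = 31.82 mm, Ȳ = 62.96 mm

vertical leg: A = 40 × 155 = 6200.00, centroid at (20.00, 77.50).
horizontal leg: A = 60 × 32 = 1920.00, centroid at (70.00, 16.00).
ΣA = 8120.00 mm², ΣAX̄ = 258400.00 mm³, ΣAȲ = 511220.00 mm³.
X̄ = 258400.00/8120.00 = 31.82 mm; Ȳ = 511220.00/8120.00 = 62.96 mm.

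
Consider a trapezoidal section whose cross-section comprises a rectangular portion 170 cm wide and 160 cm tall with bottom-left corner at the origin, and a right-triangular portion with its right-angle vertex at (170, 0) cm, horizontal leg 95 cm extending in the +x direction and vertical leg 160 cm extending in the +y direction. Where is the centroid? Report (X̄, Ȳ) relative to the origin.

Part | A | x̄ᵢ | ȳᵢ | A·x̄ᵢ | A·ȳᵢ
rectangular portion | 27200.00 | 85.00 | 80.00 | 2312000.00 | 2176000.00
triangular portion | 7600.00 | 201.67 | 53.33 | 1532666.67 | 405333.33
Σ | 34800.00 |  |  | 3844666.67 | 2581333.33
X̄ = 3844666.67 / 34800.00 = 110.48 cm
Ȳ = 2581333.33 / 34800.00 = 74.18 cm

X̄ = 110.48 cm, Ȳ = 74.18 cm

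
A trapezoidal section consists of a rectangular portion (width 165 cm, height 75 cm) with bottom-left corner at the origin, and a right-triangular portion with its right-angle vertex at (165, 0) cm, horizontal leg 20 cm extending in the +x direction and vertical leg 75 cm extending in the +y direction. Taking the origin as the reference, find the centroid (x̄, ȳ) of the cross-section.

Part | A | x̄ᵢ | ȳᵢ | A·x̄ᵢ | A·ȳᵢ
rectangular portion | 12375.00 | 82.50 | 37.50 | 1020937.50 | 464062.50
triangular portion | 750.00 | 171.67 | 25.00 | 128750.00 | 18750.00
Σ | 13125.00 |  |  | 1149687.50 | 482812.50
x̄ = 1149687.50 / 13125.00 = 87.60 cm
ȳ = 482812.50 / 13125.00 = 36.79 cm

x̄ = 87.60 cm, ȳ = 36.79 cm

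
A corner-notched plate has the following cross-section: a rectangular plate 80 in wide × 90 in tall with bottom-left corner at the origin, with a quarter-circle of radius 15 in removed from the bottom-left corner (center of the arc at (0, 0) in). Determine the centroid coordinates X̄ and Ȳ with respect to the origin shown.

X̄ = 40.85 in, Ȳ = 45.97 in

plate: A = 80 × 90 = 7200.00, centroid at (40.00, 45.00).
removed quarter-circle: A = −¼π·15² = -176.71, centroid at (6.37, 6.37).
ΣA = 7023.29 in², ΣAX̄ = 286875.00 in³, ΣAȲ = 322875.00 in³.
X̄ = 286875.00/7023.29 = 40.85 in; Ȳ = 322875.00/7023.29 = 45.97 in.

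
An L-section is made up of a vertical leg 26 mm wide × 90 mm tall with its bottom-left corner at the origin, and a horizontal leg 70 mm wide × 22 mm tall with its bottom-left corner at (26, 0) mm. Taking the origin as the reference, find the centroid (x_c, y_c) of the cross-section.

vertical leg: A = 26 × 90 = 2340.00, centroid at (13.00, 45.00).
horizontal leg: A = 70 × 22 = 1540.00, centroid at (61.00, 11.00).
ΣA = 3880.00 mm²
ΣAx_c = (2340.00)(13.00) + (1540.00)(61.00) = 124360.00 mm³
ΣAy_c = (2340.00)(45.00) + (1540.00)(11.00) = 122240.00 mm³
x_c = 124360.00 / 3880.00 = 32.05 mm
y_c = 122240.00 / 3880.00 = 31.51 mm

x_c = 32.05 mm, y_c = 31.51 mm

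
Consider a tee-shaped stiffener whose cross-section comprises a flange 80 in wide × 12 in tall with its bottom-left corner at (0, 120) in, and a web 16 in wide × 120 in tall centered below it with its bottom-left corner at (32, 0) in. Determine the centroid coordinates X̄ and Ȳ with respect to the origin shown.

web: A = 16 × 120 = 1920.00, centroid at (40.00, 60.00).
flange: A = 80 × 12 = 960.00, centroid at (40.00, 126.00).
ΣA = 2880.00 in², ΣAX̄ = 115200.00 in³, ΣAȲ = 236160.00 in³.
X̄ = 115200.00/2880.00 = 40.00 in; Ȳ = 236160.00/2880.00 = 82.00 in.

X̄ = 40.00 in, Ȳ = 82.00 in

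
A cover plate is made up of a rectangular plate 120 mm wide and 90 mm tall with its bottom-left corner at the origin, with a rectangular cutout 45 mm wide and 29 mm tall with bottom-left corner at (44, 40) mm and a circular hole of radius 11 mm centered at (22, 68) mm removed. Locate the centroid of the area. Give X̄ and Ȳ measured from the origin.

plate: A = 120 × 90 = 10800.00, centroid at (60.00, 45.00).
hole 1: A = −(45 × 29) = -1305.00, centroid at (66.50, 54.50).
hole 2: A = −π·11² = -380.13, centroid at (22.00, 68.00).
ΣA = 9114.87 mm²
ΣAX̄ = (10800.00)(60.00) + (-1305.00)(66.50) + (-380.13)(22.00) = 552854.58 mm³
ΣAȲ = (10800.00)(45.00) + (-1305.00)(54.50) + (-380.13)(68.00) = 389028.48 mm³
X̄ = 552854.58 / 9114.87 = 60.65 mm
Ȳ = 389028.48 / 9114.87 = 42.68 mm

X̄ = 60.65 mm, Ȳ = 42.68 mm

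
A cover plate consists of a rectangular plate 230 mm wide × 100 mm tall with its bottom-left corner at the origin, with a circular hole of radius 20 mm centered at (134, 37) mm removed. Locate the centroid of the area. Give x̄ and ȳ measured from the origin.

x̄ = 113.90 mm, ȳ = 50.75 mm

plate: A = 230 × 100 = 23000.00, centroid at (115.00, 50.00).
hole: A = −π·20² = -1256.64, centroid at (134.00, 37.00).
ΣA = 21743.36 mm²
ΣAx̄ = (23000.00)(115.00) + (-1256.64)(134.00) = 2476610.63 mm³
ΣAȳ = (23000.00)(50.00) + (-1256.64)(37.00) = 1103504.43 mm³
x̄ = 2476610.63 / 21743.36 = 113.90 mm
ȳ = 1103504.43 / 21743.36 = 50.75 mm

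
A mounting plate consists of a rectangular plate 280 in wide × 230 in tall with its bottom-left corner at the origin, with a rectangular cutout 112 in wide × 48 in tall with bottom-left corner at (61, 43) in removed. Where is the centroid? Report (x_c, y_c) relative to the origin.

Part | A | x̄ᵢ | ȳᵢ | A·x̄ᵢ | A·ȳᵢ
plate | 64400.00 | 140.00 | 115.00 | 9016000.00 | 7406000.00
hole | -5376.00 | 117.00 | 67.00 | -628992.00 | -360192.00
Σ | 59024.00 |  |  | 8387008.00 | 7045808.00
x_c = 8387008.00 / 59024.00 = 142.09 in
y_c = 7045808.00 / 59024.00 = 119.37 in

x_c = 142.09 in, y_c = 119.37 in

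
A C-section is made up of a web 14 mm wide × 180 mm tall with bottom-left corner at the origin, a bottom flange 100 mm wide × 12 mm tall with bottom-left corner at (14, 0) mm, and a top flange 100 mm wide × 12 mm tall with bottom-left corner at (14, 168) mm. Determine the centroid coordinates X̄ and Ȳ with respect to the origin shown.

X̄ = 34.80 mm, Ȳ = 90.00 mm

web: A = 14 × 180 = 2520.00, centroid at (7.00, 90.00).
bottom flange: A = 100 × 12 = 1200.00, centroid at (64.00, 6.00).
top flange: A = 100 × 12 = 1200.00, centroid at (64.00, 174.00).
ΣA = 4920.00 mm²
ΣAX̄ = (2520.00)(7.00) + (1200.00)(64.00) + (1200.00)(64.00) = 171240.00 mm³
ΣAȲ = (2520.00)(90.00) + (1200.00)(6.00) + (1200.00)(174.00) = 442800.00 mm³
X̄ = 171240.00 / 4920.00 = 34.80 mm
Ȳ = 442800.00 / 4920.00 = 90.00 mm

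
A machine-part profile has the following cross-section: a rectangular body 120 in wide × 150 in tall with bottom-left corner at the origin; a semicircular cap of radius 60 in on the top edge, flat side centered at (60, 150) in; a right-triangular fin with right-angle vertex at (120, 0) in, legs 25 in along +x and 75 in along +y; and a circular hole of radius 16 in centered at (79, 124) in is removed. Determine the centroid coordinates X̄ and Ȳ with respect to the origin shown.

Part | A | x̄ᵢ | ȳᵢ | A·x̄ᵢ | A·ȳᵢ
rectangular body | 18000.00 | 60.00 | 75.00 | 1080000.00 | 1350000.00
semicircular top | 5654.87 | 60.00 | 175.46 | 339292.01 | 992230.02
triangular fin | 937.50 | 128.33 | 25.00 | 120312.50 | 23437.50
hole | -804.25 | 79.00 | 124.00 | -63535.57 | -99726.72
Σ | 23788.12 |  |  | 1476068.94 | 2265940.80
X̄ = 1476068.94 / 23788.12 = 62.05 in
Ȳ = 2265940.80 / 23788.12 = 95.26 in

X̄ = 62.05 in, Ȳ = 95.26 in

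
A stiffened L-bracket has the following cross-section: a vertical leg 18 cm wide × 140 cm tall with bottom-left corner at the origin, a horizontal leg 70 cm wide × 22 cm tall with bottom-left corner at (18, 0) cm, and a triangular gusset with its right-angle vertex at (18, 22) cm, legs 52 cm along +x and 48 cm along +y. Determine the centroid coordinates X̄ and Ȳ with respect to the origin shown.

X̄ = 27.96 cm, Ȳ = 45.36 cm

Part | A | x̄ᵢ | ȳᵢ | A·x̄ᵢ | A·ȳᵢ
vertical leg | 2520.00 | 9.00 | 70.00 | 22680.00 | 176400.00
horizontal leg | 1540.00 | 53.00 | 11.00 | 81620.00 | 16940.00
gusset | 1248.00 | 35.33 | 38.00 | 44096.00 | 47424.00
Σ | 5308.00 |  |  | 148396.00 | 240764.00
X̄ = 148396.00 / 5308.00 = 27.96 cm
Ȳ = 240764.00 / 5308.00 = 45.36 cm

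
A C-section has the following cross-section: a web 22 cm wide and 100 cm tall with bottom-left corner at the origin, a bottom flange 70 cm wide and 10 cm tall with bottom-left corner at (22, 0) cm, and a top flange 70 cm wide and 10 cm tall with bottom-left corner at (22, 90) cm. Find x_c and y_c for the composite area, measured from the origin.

x_c = 28.89 cm, y_c = 50.00 cm

web: A = 22 × 100 = 2200.00, centroid at (11.00, 50.00).
bottom flange: A = 70 × 10 = 700.00, centroid at (57.00, 5.00).
top flange: A = 70 × 10 = 700.00, centroid at (57.00, 95.00).
ΣA = 3600.00 cm², ΣAx_c = 104000.00 cm³, ΣAy_c = 180000.00 cm³.
x_c = 104000.00/3600.00 = 28.89 cm; y_c = 180000.00/3600.00 = 50.00 cm.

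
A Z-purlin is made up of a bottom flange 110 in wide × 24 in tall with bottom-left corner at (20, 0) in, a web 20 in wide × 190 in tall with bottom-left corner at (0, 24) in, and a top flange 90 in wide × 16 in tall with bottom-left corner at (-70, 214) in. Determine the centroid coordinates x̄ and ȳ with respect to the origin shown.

bottom flange: A = 110 × 24 = 2640.00, centroid at (75.00, 12.00).
web: A = 20 × 190 = 3800.00, centroid at (10.00, 119.00).
top flange: A = 90 × 16 = 1440.00, centroid at (-25.00, 222.00).
ΣA = 7880.00 in², ΣAx̄ = 200000.00 in³, ΣAȳ = 803560.00 in³.
x̄ = 200000.00/7880.00 = 25.38 in; ȳ = 803560.00/7880.00 = 101.97 in.

x̄ = 25.38 in, ȳ = 101.97 in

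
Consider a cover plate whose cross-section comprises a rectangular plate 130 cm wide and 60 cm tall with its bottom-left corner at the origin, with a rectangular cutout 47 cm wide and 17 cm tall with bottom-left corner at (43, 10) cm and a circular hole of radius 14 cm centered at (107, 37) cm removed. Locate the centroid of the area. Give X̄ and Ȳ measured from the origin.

X̄ = 60.76 cm, Ȳ = 30.76 cm

Part | A | x̄ᵢ | ȳᵢ | A·x̄ᵢ | A·ȳᵢ
plate | 7800.00 | 65.00 | 30.00 | 507000.00 | 234000.00
hole 1 | -799.00 | 66.50 | 18.50 | -53133.50 | -14781.50
hole 2 | -615.75 | 107.00 | 37.00 | -65885.48 | -22782.83
Σ | 6385.25 |  |  | 387981.02 | 196435.67
X̄ = 387981.02 / 6385.25 = 60.76 cm
Ȳ = 196435.67 / 6385.25 = 30.76 cm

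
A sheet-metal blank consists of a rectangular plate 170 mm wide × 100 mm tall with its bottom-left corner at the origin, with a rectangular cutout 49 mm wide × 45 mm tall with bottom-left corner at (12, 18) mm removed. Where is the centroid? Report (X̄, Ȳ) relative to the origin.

X̄ = 92.23 mm, Ȳ = 51.42 mm

plate: A = 170 × 100 = 17000.00, centroid at (85.00, 50.00).
hole: A = −(49 × 45) = -2205.00, centroid at (36.50, 40.50).
ΣA = 14795.00 mm²
ΣAX̄ = (17000.00)(85.00) + (-2205.00)(36.50) = 1364517.50 mm³
ΣAȲ = (17000.00)(50.00) + (-2205.00)(40.50) = 760697.50 mm³
X̄ = 1364517.50 / 14795.00 = 92.23 mm
Ȳ = 760697.50 / 14795.00 = 51.42 mm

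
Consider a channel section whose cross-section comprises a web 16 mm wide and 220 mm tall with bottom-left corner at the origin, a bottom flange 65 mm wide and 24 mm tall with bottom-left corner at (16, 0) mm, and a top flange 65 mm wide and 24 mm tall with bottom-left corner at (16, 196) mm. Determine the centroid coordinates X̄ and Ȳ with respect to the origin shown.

X̄ = 27.03 mm, Ȳ = 110.00 mm

web: A = 16 × 220 = 3520.00, centroid at (8.00, 110.00).
bottom flange: A = 65 × 24 = 1560.00, centroid at (48.50, 12.00).
top flange: A = 65 × 24 = 1560.00, centroid at (48.50, 208.00).
ΣA = 6640.00 mm², ΣAX̄ = 179480.00 mm³, ΣAȲ = 730400.00 mm³.
X̄ = 179480.00/6640.00 = 27.03 mm; Ȳ = 730400.00/6640.00 = 110.00 mm.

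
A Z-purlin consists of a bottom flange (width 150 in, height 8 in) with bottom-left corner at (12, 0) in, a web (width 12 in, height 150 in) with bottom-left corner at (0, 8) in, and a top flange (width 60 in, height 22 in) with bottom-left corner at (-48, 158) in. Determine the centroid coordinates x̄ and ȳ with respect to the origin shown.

Part | A | x̄ᵢ | ȳᵢ | A·x̄ᵢ | A·ȳᵢ
bottom flange | 1200.00 | 87.00 | 4.00 | 104400.00 | 4800.00
web | 1800.00 | 6.00 | 83.00 | 10800.00 | 149400.00
top flange | 1320.00 | -18.00 | 169.00 | -23760.00 | 223080.00
Σ | 4320.00 |  |  | 91440.00 | 377280.00
x̄ = 91440.00 / 4320.00 = 21.17 in
ȳ = 377280.00 / 4320.00 = 87.33 in

x̄ = 21.17 in, ȳ = 87.33 in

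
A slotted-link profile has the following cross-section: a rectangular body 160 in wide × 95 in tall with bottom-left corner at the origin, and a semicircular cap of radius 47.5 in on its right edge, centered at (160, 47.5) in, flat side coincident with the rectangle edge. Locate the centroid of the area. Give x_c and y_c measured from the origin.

x_c = 98.94 in, y_c = 47.50 in

rectangular body: A = 160 × 95 = 15200.00, centroid at (80.00, 47.50).
semicircular end: A = ½π·47.5² = 3544.11, centroid at (180.16, 47.50).
ΣA = 18744.11 in²
ΣAx_c = (15200.00)(80.00) + (3544.11)(180.16) = 1854505.39 in³
ΣAy_c = (15200.00)(47.50) + (3544.11)(47.50) = 890345.19 in³
x_c = 1854505.39 / 18744.11 = 98.94 in
y_c = 890345.19 / 18744.11 = 47.50 in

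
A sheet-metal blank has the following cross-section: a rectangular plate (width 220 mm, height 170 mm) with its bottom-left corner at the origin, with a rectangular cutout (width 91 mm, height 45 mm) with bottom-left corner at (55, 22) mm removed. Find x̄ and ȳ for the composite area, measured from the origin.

x̄ = 111.17 mm, ȳ = 89.98 mm

plate: A = 220 × 170 = 37400.00, centroid at (110.00, 85.00).
hole: A = −(91 × 45) = -4095.00, centroid at (100.50, 44.50).
ΣA = 33305.00 mm², ΣAx̄ = 3702452.50 mm³, ΣAȳ = 2996772.50 mm³.
x̄ = 3702452.50/33305.00 = 111.17 mm; ȳ = 2996772.50/33305.00 = 89.98 mm.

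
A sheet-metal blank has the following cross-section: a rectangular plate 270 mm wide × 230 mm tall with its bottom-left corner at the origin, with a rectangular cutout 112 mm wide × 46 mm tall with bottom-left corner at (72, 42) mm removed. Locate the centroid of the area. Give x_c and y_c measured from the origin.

x_c = 135.63 mm, y_c = 119.52 mm

plate: A = 270 × 230 = 62100.00, centroid at (135.00, 115.00).
hole: A = −(112 × 46) = -5152.00, centroid at (128.00, 65.00).
ΣA = 56948.00 mm², ΣAx_c = 7724044.00 mm³, ΣAy_c = 6806620.00 mm³.
x_c = 7724044.00/56948.00 = 135.63 mm; y_c = 6806620.00/56948.00 = 119.52 mm.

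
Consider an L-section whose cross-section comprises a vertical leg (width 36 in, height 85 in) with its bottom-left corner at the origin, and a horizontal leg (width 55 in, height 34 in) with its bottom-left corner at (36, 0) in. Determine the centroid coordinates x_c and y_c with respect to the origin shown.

vertical leg: A = 36 × 85 = 3060.00, centroid at (18.00, 42.50).
horizontal leg: A = 55 × 34 = 1870.00, centroid at (63.50, 17.00).
ΣA = 4930.00 in², ΣAx_c = 173825.00 in³, ΣAy_c = 161840.00 in³.
x_c = 173825.00/4930.00 = 35.26 in; y_c = 161840.00/4930.00 = 32.83 in.

x_c = 35.26 in, y_c = 32.83 in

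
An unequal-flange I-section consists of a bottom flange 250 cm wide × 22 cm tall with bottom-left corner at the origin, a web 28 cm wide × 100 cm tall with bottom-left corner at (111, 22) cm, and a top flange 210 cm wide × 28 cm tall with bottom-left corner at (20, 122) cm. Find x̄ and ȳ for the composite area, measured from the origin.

x̄ = 125.00 cm, ȳ = 74.88 cm

bottom flange: A = 250 × 22 = 5500.00, centroid at (125.00, 11.00).
web: A = 28 × 100 = 2800.00, centroid at (125.00, 72.00).
top flange: A = 210 × 28 = 5880.00, centroid at (125.00, 136.00).
ΣA = 14180.00 cm², ΣAx̄ = 1772500.00 cm³, ΣAȳ = 1061780.00 cm³.
x̄ = 1772500.00/14180.00 = 125.00 cm; ȳ = 1061780.00/14180.00 = 74.88 cm.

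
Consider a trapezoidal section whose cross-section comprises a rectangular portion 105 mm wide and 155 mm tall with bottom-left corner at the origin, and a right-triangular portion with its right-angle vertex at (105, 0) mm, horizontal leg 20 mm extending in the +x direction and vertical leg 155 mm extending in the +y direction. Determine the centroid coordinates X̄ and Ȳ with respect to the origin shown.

Part | A | x̄ᵢ | ȳᵢ | A·x̄ᵢ | A·ȳᵢ
rectangular portion | 16275.00 | 52.50 | 77.50 | 854437.50 | 1261312.50
triangular portion | 1550.00 | 111.67 | 51.67 | 173083.33 | 80083.33
Σ | 17825.00 |  |  | 1027520.83 | 1341395.83
X̄ = 1027520.83 / 17825.00 = 57.64 mm
Ȳ = 1341395.83 / 17825.00 = 75.25 mm

X̄ = 57.64 mm, Ȳ = 75.25 mm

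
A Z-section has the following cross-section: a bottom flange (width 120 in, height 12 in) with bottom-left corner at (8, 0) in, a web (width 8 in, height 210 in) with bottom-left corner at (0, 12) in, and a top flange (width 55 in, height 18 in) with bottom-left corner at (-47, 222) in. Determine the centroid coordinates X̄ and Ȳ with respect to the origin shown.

bottom flange: A = 120 × 12 = 1440.00, centroid at (68.00, 6.00).
web: A = 8 × 210 = 1680.00, centroid at (4.00, 117.00).
top flange: A = 55 × 18 = 990.00, centroid at (-19.50, 231.00).
ΣA = 4110.00 in²
ΣAX̄ = (1440.00)(68.00) + (1680.00)(4.00) + (990.00)(-19.50) = 85335.00 in³
ΣAȲ = (1440.00)(6.00) + (1680.00)(117.00) + (990.00)(231.00) = 433890.00 in³
X̄ = 85335.00 / 4110.00 = 20.76 in
Ȳ = 433890.00 / 4110.00 = 105.57 in

X̄ = 20.76 in, Ȳ = 105.57 in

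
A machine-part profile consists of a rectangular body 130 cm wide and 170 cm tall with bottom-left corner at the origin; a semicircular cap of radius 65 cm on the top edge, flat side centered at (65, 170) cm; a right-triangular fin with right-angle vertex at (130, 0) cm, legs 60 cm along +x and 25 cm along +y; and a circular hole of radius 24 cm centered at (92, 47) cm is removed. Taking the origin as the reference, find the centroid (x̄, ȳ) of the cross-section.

x̄ = 65.54 cm, ȳ = 112.40 cm

rectangular body: A = 130 × 170 = 22100.00, centroid at (65.00, 85.00).
semicircular top: A = ½π·65² = 6636.61, centroid at (65.00, 197.59).
triangular fin: A = ½·60·25 = 750.00, centroid at (150.00, 8.33).
hole: A = −π·24² = -1809.56, centroid at (92.00, 47.00).
ΣA = 27677.06 cm², ΣAx̄ = 1813900.66 cm³, ΣAȳ = 3111008.60 cm³.
x̄ = 1813900.66/27677.06 = 65.54 cm; ȳ = 3111008.60/27677.06 = 112.40 cm.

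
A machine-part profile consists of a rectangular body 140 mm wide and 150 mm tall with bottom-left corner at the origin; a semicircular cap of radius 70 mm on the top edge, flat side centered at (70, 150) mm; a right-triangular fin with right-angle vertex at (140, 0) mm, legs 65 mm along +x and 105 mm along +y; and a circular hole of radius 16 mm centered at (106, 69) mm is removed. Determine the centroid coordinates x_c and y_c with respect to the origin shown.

rectangular body: A = 140 × 150 = 21000.00, centroid at (70.00, 75.00).
semicircular top: A = ½π·70² = 7696.90, centroid at (70.00, 179.71).
triangular fin: A = ½·65·105 = 3412.50, centroid at (161.67, 35.00).
hole: A = −π·16² = -804.25, centroid at (106.00, 69.00).
ΣA = 31305.15 mm²
ΣAx_c = (21000.00)(70.00) + (7696.90)(70.00) + (3412.50)(161.67) + (-804.25)(106.00) = 2475220.38 mm³
ΣAy_c = (21000.00)(75.00) + (7696.90)(179.71) + (3412.50)(35.00) + (-804.25)(69.00) = 3022146.37 mm³
x_c = 2475220.38 / 31305.15 = 79.07 mm
y_c = 3022146.37 / 31305.15 = 96.54 mm

x_c = 79.07 mm, y_c = 96.54 mm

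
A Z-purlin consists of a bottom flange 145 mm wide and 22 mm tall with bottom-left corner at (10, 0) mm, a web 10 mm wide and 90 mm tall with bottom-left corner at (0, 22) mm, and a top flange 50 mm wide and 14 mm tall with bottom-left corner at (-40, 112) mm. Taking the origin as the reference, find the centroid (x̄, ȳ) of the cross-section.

x̄ = 53.69 mm, ȳ = 37.30 mm

bottom flange: A = 145 × 22 = 3190.00, centroid at (82.50, 11.00).
web: A = 10 × 90 = 900.00, centroid at (5.00, 67.00).
top flange: A = 50 × 14 = 700.00, centroid at (-15.00, 119.00).
ΣA = 4790.00 mm², ΣAx̄ = 257175.00 mm³, ΣAȳ = 178690.00 mm³.
x̄ = 257175.00/4790.00 = 53.69 mm; ȳ = 178690.00/4790.00 = 37.30 mm.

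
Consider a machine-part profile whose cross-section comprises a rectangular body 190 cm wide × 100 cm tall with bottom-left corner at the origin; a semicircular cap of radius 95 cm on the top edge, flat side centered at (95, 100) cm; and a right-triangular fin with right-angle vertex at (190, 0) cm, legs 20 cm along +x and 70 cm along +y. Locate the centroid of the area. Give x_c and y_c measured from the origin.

x_c = 97.10 cm, y_c = 87.25 cm

rectangular body: A = 190 × 100 = 19000.00, centroid at (95.00, 50.00).
semicircular top: A = ½π·95² = 14176.44, centroid at (95.00, 140.32).
triangular fin: A = ½·20·70 = 700.00, centroid at (196.67, 23.33).
ΣA = 33876.44 cm², ΣAx_c = 3289428.17 cm³, ΣAy_c = 2955560.35 cm³.
x_c = 3289428.17/33876.44 = 97.10 cm; y_c = 2955560.35/33876.44 = 87.25 cm.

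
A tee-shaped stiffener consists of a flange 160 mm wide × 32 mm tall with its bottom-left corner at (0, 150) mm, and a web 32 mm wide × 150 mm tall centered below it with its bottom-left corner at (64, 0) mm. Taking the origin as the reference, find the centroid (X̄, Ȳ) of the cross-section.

web: A = 32 × 150 = 4800.00, centroid at (80.00, 75.00).
flange: A = 160 × 32 = 5120.00, centroid at (80.00, 166.00).
ΣA = 9920.00 mm², ΣAX̄ = 793600.00 mm³, ΣAȲ = 1209920.00 mm³.
X̄ = 793600.00/9920.00 = 80.00 mm; Ȳ = 1209920.00/9920.00 = 121.97 mm.

X̄ = 80.00 mm, Ȳ = 121.97 mm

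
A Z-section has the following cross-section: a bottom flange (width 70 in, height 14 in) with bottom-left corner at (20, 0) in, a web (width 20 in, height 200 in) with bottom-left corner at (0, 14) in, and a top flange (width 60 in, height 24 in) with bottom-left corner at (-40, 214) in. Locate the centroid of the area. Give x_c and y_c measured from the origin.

x_c = 12.38 in, y_c = 122.79 in

Part | A | x̄ᵢ | ȳᵢ | A·x̄ᵢ | A·ȳᵢ
bottom flange | 980.00 | 55.00 | 7.00 | 53900.00 | 6860.00
web | 4000.00 | 10.00 | 114.00 | 40000.00 | 456000.00
top flange | 1440.00 | -10.00 | 226.00 | -14400.00 | 325440.00
Σ | 6420.00 |  |  | 79500.00 | 788300.00
x_c = 79500.00 / 6420.00 = 12.38 in
y_c = 788300.00 / 6420.00 = 122.79 in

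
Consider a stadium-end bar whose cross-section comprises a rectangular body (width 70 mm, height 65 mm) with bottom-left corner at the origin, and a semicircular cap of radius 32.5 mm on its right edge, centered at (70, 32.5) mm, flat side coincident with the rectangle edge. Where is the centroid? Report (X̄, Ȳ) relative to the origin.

Part | A | x̄ᵢ | ȳᵢ | A·x̄ᵢ | A·ȳᵢ
rectangular body | 4550.00 | 35.00 | 32.50 | 159250.00 | 147875.00
semicircular end | 1659.15 | 83.79 | 32.50 | 139026.17 | 53922.49
Σ | 6209.15 |  |  | 298276.17 | 201797.49
X̄ = 298276.17 / 6209.15 = 48.04 mm
Ȳ = 201797.49 / 6209.15 = 32.50 mm

X̄ = 48.04 mm, Ȳ = 32.50 mm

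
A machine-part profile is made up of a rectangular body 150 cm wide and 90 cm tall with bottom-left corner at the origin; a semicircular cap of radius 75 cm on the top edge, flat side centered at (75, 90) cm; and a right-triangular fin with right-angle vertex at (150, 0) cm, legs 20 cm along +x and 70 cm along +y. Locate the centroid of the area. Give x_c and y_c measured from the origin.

Part | A | x̄ᵢ | ȳᵢ | A·x̄ᵢ | A·ȳᵢ
rectangular body | 13500.00 | 75.00 | 45.00 | 1012500.00 | 607500.00
semicircular top | 8835.73 | 75.00 | 121.83 | 662679.70 | 1076465.64
triangular fin | 700.00 | 156.67 | 23.33 | 109666.67 | 16333.33
Σ | 23035.73 |  |  | 1784846.37 | 1700298.97
x_c = 1784846.37 / 23035.73 = 77.48 cm
y_c = 1700298.97 / 23035.73 = 73.81 cm

x_c = 77.48 cm, y_c = 73.81 cm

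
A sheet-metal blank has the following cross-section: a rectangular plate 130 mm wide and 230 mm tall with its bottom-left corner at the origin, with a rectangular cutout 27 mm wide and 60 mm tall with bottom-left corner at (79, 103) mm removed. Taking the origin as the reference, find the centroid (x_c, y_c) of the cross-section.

x_c = 63.42 mm, y_c = 113.97 mm

plate: A = 130 × 230 = 29900.00, centroid at (65.00, 115.00).
hole: A = −(27 × 60) = -1620.00, centroid at (92.50, 133.00).
ΣA = 28280.00 mm², ΣAx_c = 1793650.00 mm³, ΣAy_c = 3223040.00 mm³.
x_c = 1793650.00/28280.00 = 63.42 mm; y_c = 3223040.00/28280.00 = 113.97 mm.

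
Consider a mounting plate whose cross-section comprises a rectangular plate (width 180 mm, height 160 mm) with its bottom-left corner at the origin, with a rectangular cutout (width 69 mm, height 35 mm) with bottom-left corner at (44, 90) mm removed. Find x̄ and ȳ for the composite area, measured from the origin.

plate: A = 180 × 160 = 28800.00, centroid at (90.00, 80.00).
hole: A = −(69 × 35) = -2415.00, centroid at (78.50, 107.50).
ΣA = 26385.00 mm², ΣAx̄ = 2402422.50 mm³, ΣAȳ = 2044387.50 mm³.
x̄ = 2402422.50/26385.00 = 91.05 mm; ȳ = 2044387.50/26385.00 = 77.48 mm.

x̄ = 91.05 mm, ȳ = 77.48 mm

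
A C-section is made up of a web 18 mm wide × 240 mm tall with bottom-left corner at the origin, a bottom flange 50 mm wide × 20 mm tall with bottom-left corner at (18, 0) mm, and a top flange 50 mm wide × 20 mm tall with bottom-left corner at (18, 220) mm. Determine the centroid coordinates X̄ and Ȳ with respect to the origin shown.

web: A = 18 × 240 = 4320.00, centroid at (9.00, 120.00).
bottom flange: A = 50 × 20 = 1000.00, centroid at (43.00, 10.00).
top flange: A = 50 × 20 = 1000.00, centroid at (43.00, 230.00).
ΣA = 6320.00 mm², ΣAX̄ = 124880.00 mm³, ΣAȲ = 758400.00 mm³.
X̄ = 124880.00/6320.00 = 19.76 mm; Ȳ = 758400.00/6320.00 = 120.00 mm.

X̄ = 19.76 mm, Ȳ = 120.00 mm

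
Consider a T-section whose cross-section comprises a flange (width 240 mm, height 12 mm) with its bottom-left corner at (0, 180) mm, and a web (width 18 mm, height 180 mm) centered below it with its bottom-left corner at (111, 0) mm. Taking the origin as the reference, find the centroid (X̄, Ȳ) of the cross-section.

Part | A | x̄ᵢ | ȳᵢ | A·x̄ᵢ | A·ȳᵢ
web | 3240.00 | 120.00 | 90.00 | 388800.00 | 291600.00
flange | 2880.00 | 120.00 | 186.00 | 345600.00 | 535680.00
Σ | 6120.00 |  |  | 734400.00 | 827280.00
X̄ = 734400.00 / 6120.00 = 120.00 mm
Ȳ = 827280.00 / 6120.00 = 135.18 mm

X̄ = 120.00 mm, Ȳ = 135.18 mm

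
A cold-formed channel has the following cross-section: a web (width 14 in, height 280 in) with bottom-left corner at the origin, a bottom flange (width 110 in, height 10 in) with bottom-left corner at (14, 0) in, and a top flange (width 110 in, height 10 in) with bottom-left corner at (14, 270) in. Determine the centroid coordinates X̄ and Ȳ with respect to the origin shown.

X̄ = 29.29 in, Ȳ = 140.00 in

Part | A | x̄ᵢ | ȳᵢ | A·x̄ᵢ | A·ȳᵢ
web | 3920.00 | 7.00 | 140.00 | 27440.00 | 548800.00
bottom flange | 1100.00 | 69.00 | 5.00 | 75900.00 | 5500.00
top flange | 1100.00 | 69.00 | 275.00 | 75900.00 | 302500.00
Σ | 6120.00 |  |  | 179240.00 | 856800.00
X̄ = 179240.00 / 6120.00 = 29.29 in
Ȳ = 856800.00 / 6120.00 = 140.00 in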